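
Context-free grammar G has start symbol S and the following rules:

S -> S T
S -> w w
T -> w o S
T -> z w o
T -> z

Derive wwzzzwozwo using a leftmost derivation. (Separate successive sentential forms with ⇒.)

S ⇒ ST ⇒ STT ⇒ STTT ⇒ STTTT ⇒ wwTTTT ⇒ wwzTTT ⇒ wwzzTT ⇒ wwzzzwoT ⇒ wwzzzwozwo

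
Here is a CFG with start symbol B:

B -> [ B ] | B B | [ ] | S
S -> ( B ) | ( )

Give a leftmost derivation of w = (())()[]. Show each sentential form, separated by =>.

B => BB   [B -> B B]
BB => BBB   [B -> B B]
BBB => SBB   [B -> S]
SBB => (B)BB   [S -> ( B )]
(B)BB => (S)BB   [B -> S]
(S)BB => (())BB   [S -> ( )]
(())BB => (())SB   [B -> S]
(())SB => (())()B   [S -> ( )]
(())()B => (())()[]   [B -> [ ]]

B => BB => BBB => SBB => (B)BB => (S)BB => (())BB => (())SB => (())()B => (())()[]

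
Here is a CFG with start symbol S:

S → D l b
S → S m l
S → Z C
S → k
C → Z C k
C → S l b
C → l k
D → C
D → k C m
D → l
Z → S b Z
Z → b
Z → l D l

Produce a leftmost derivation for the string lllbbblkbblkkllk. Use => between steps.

S=>ZC=>lDlC=>lClC=>lZCklC=>lSbZCklC=>lZCbZCklC=>lSbZCbZCklC=>lDlbbZCbZCklC=>lllbbZCbZCklC=>lllbbbCbZCklC=>lllbbblkbZCklC=>lllbbblkbbCklC=>lllbbblkbblkklC=>lllbbblkbblkkllk

S => ZC   [S → Z C]
ZC => lDlC   [Z → l D l]
lDlC => lClC   [D → C]
lClC => lZCklC   [C → Z C k]
lZCklC => lSbZCklC   [Z → S b Z]
lSbZCklC => lZCbZCklC   [S → Z C]
lZCbZCklC => lSbZCbZCklC   [Z → S b Z]
lSbZCbZCklC => lDlbbZCbZCklC   [S → D l b]
lDlbbZCbZCklC => lllbbZCbZCklC   [D → l]
lllbbZCbZCklC => lllbbbCbZCklC   [Z → b]
lllbbbCbZCklC => lllbbblkbZCklC   [C → l k]
lllbbblkbZCklC => lllbbblkbbCklC   [Z → b]
lllbbblkbbCklC => lllbbblkbblkklC   [C → l k]
lllbbblkbblkklC => lllbbblkbblkkllk   [C → l k]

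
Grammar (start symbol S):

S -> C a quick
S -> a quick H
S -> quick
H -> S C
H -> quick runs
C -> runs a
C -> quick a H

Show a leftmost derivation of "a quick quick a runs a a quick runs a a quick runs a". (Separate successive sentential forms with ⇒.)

S ⇒ a quick H ⇒ a quick S C ⇒ a quick C a quick C ⇒ a quick quick a H a quick C ⇒ a quick quick a S C a quick C ⇒ a quick quick a C a quick C a quick C ⇒ a quick quick a runs a a quick C a quick C ⇒ a quick quick a runs a a quick runs a a quick C ⇒ a quick quick a runs a a quick runs a a quick runs a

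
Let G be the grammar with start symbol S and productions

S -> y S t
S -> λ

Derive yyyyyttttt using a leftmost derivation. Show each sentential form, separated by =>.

S=>ySt=>yyStt=>yyySttt=>yyyyStttt=>yyyyySttttt=>yyyyyttttt

S => ySt   [S -> y S t]
ySt => yyStt   [S -> y S t]
yyStt => yyySttt   [S -> y S t]
yyySttt => yyyyStttt   [S -> y S t]
yyyyStttt => yyyyySttttt   [S -> y S t]
yyyyySttttt => yyyyyttttt   [S -> λ]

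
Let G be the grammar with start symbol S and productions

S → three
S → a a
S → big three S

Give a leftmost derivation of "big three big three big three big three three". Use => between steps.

S => big three S => big three big three S => big three big three big three S => big three big three big three big three S => big three big three big three big three three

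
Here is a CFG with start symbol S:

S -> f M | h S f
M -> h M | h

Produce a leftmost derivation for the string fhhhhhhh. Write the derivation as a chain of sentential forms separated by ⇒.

S ⇒ fM   [S -> f M]
fM ⇒ fhM   [M -> h M]
fhM ⇒ fhhM   [M -> h M]
fhhM ⇒ fhhhM   [M -> h M]
fhhhM ⇒ fhhhhM   [M -> h M]
fhhhhM ⇒ fhhhhhM   [M -> h M]
fhhhhhM ⇒ fhhhhhhM   [M -> h M]
fhhhhhhM ⇒ fhhhhhhh   [M -> h]

S ⇒ fM ⇒ fhM ⇒ fhhM ⇒ fhhhM ⇒ fhhhhM ⇒ fhhhhhM ⇒ fhhhhhhM ⇒ fhhhhhhh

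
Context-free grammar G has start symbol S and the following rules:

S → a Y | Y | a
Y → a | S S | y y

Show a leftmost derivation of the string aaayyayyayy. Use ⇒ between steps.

S ⇒ aY ⇒ aSS ⇒ aaYS ⇒ aaSSS ⇒ aaaYSS ⇒ aaayySS ⇒ aaayyaYS ⇒ aaayyayyS ⇒ aaayyayyaY ⇒ aaayyayyayy

S ⇒ aY   [S → a Y]
aY ⇒ aSS   [Y → S S]
aSS ⇒ aaYS   [S → a Y]
aaYS ⇒ aaSSS   [Y → S S]
aaSSS ⇒ aaaYSS   [S → a Y]
aaaYSS ⇒ aaayySS   [Y → y y]
aaayySS ⇒ aaayyaYS   [S → a Y]
aaayyaYS ⇒ aaayyayyS   [Y → y y]
aaayyayyS ⇒ aaayyayyaY   [S → a Y]
aaayyayyaY ⇒ aaayyayyayy   [Y → y y]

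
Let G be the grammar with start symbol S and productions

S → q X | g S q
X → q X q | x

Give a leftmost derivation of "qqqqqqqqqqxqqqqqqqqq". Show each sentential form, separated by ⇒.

S ⇒ qX ⇒ qqXq ⇒ qqqXqq ⇒ qqqqXqqq ⇒ qqqqqXqqqq ⇒ qqqqqqXqqqqq ⇒ qqqqqqqXqqqqqq ⇒ qqqqqqqqXqqqqqqq ⇒ qqqqqqqqqXqqqqqqqq ⇒ qqqqqqqqqqXqqqqqqqqq ⇒ qqqqqqqqqqxqqqqqqqqq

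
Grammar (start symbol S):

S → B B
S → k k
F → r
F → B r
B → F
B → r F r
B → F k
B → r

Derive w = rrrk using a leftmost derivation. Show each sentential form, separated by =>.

S => BB   [S → B B]
BB => rB   [B → r]
rB => rFk   [B → F k]
rFk => rBrk   [F → B r]
rBrk => rFrk   [B → F]
rFrk => rrrk   [F → r]

S=>BB=>rB=>rFk=>rBrk=>rFrk=>rrrk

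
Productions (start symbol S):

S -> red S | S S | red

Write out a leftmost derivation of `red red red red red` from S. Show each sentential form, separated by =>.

S => S S => red S => red S S => red S S S => red red S S => red red red S => red red red S S => red red red red S => red red red red red

S => S S   [S -> S S]
S S => red S   [S -> red]
red S => red S S   [S -> S S]
red S S => red S S S   [S -> S S]
red S S S => red red S S   [S -> red]
red red S S => red red red S   [S -> red]
red red red S => red red red S S   [S -> S S]
red red red S S => red red red red S   [S -> red]
red red red red S => red red red red red   [S -> red]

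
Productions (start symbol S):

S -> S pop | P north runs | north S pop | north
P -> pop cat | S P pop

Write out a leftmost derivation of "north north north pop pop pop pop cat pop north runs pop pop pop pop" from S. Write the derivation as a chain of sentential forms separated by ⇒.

S ⇒ S pop   [S -> S pop]
S pop ⇒ S pop pop   [S -> S pop]
S pop pop ⇒ S pop pop pop   [S -> S pop]
S pop pop pop ⇒ north S pop pop pop pop   [S -> north S pop]
north S pop pop pop pop ⇒ north P north runs pop pop pop pop   [S -> P north runs]
north P north runs pop pop pop pop ⇒ north S P pop north runs pop pop pop pop   [P -> S P pop]
north S P pop north runs pop pop pop pop ⇒ north north S pop P pop north runs pop pop pop pop   [S -> north S pop]
north north S pop P pop north runs pop pop pop pop ⇒ north north S pop pop P pop north runs pop pop pop pop   [S -> S pop]
north north S pop pop P pop north runs pop pop pop pop ⇒ north north S pop pop pop P pop north runs pop pop pop pop   [S -> S pop]
north north S pop pop pop P pop north runs pop pop pop pop ⇒ north north north pop pop pop P pop north runs pop pop pop pop   [S -> north]
north north north pop pop pop P pop north runs pop pop pop pop ⇒ north north north pop pop pop pop cat pop north runs pop pop pop pop   [P -> pop cat]

S ⇒ S pop ⇒ S pop pop ⇒ S pop pop pop ⇒ north S pop pop pop pop ⇒ north P north runs pop pop pop pop ⇒ north S P pop north runs pop pop pop pop ⇒ north north S pop P pop north runs pop pop pop pop ⇒ north north S pop pop P pop north runs pop pop pop pop ⇒ north north S pop pop pop P pop north runs pop pop pop pop ⇒ north north north pop pop pop P pop north runs pop pop pop pop ⇒ north north north pop pop pop pop cat pop north runs pop pop pop pop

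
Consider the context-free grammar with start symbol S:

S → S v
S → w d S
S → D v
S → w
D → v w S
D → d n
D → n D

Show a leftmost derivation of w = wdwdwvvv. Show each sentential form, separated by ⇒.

S ⇒ Sv   [S → S v]
Sv ⇒ Svv   [S → S v]
Svv ⇒ wdSvv   [S → w d S]
wdSvv ⇒ wdSvvv   [S → S v]
wdSvvv ⇒ wdwdSvvv   [S → w d S]
wdwdSvvv ⇒ wdwdwvvv   [S → w]

S ⇒ Sv ⇒ Svv ⇒ wdSvv ⇒ wdSvvv ⇒ wdwdSvvv ⇒ wdwdwvvv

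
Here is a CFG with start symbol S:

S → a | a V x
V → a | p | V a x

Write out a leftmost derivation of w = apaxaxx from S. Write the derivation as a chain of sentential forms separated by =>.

S => aVx   [S → a V x]
aVx => aVaxx   [V → V a x]
aVaxx => aVaxaxx   [V → V a x]
aVaxaxx => apaxaxx   [V → p]

S => aVx => aVaxx => aVaxaxx => apaxaxx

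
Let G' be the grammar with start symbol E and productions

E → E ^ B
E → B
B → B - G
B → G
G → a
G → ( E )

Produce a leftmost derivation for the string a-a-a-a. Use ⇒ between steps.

E ⇒ B ⇒ B-G ⇒ B-G-G ⇒ B-G-G-G ⇒ G-G-G-G ⇒ a-G-G-G ⇒ a-a-G-G ⇒ a-a-a-G ⇒ a-a-a-a

E ⇒ B   [E → B]
B ⇒ B-G   [B → B - G]
B-G ⇒ B-G-G   [B → B - G]
B-G-G ⇒ B-G-G-G   [B → B - G]
B-G-G-G ⇒ G-G-G-G   [B → G]
G-G-G-G ⇒ a-G-G-G   [G → a]
a-G-G-G ⇒ a-a-G-G   [G → a]
a-a-G-G ⇒ a-a-a-G   [G → a]
a-a-a-G ⇒ a-a-a-a   [G → a]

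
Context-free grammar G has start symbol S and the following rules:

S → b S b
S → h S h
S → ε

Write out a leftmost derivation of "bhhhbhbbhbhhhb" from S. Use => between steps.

S => bSb   [S → b S b]
bSb => bhShb   [S → h S h]
bhShb => bhhShhb   [S → h S h]
bhhShhb => bhhhShhhb   [S → h S h]
bhhhShhhb => bhhhbSbhhhb   [S → b S b]
bhhhbSbhhhb => bhhhbhShbhhhb   [S → h S h]
bhhhbhShbhhhb => bhhhbhbSbhbhhhb   [S → b S b]
bhhhbhbSbhbhhhb => bhhhbhbbhbhhhb   [S → ε]

S => bSb => bhShb => bhhShhb => bhhhShhhb => bhhhbSbhhhb => bhhhbhShbhhhb => bhhhbhbSbhbhhhb => bhhhbhbbhbhhhb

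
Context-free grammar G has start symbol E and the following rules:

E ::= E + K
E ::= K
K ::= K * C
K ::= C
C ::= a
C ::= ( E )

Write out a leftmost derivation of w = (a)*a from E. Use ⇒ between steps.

E ⇒ K   [E ::= K]
K ⇒ K*C   [K ::= K * C]
K*C ⇒ C*C   [K ::= C]
C*C ⇒ (E)*C   [C ::= ( E )]
(E)*C ⇒ (K)*C   [E ::= K]
(K)*C ⇒ (C)*C   [K ::= C]
(C)*C ⇒ (a)*C   [C ::= a]
(a)*C ⇒ (a)*a   [C ::= a]

E ⇒ K ⇒ K*C ⇒ C*C ⇒ (E)*C ⇒ (K)*C ⇒ (C)*C ⇒ (a)*C ⇒ (a)*a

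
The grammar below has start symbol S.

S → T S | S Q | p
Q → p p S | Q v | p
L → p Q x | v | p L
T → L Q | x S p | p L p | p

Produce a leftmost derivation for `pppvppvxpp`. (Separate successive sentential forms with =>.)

S => TS => LQS => pQxQS => pQvxQS => pppSvxQS => pppTSvxQS => pppLQSvxQS => pppvQSvxQS => pppvpSvxQS => pppvppvxQS => pppvppvxpS => pppvppvxpp

S => TS   [S → T S]
TS => LQS   [T → L Q]
LQS => pQxQS   [L → p Q x]
pQxQS => pQvxQS   [Q → Q v]
pQvxQS => pppSvxQS   [Q → p p S]
pppSvxQS => pppTSvxQS   [S → T S]
pppTSvxQS => pppLQSvxQS   [T → L Q]
pppLQSvxQS => pppvQSvxQS   [L → v]
pppvQSvxQS => pppvpSvxQS   [Q → p]
pppvpSvxQS => pppvppvxQS   [S → p]
pppvppvxQS => pppvppvxpS   [Q → p]
pppvppvxpS => pppvppvxpp   [S → p]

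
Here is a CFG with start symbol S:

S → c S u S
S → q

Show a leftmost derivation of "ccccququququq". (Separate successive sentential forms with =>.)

S => cSuS => ccSuSuS => cccSuSuSuS => ccccSuSuSuSuS => ccccquSuSuSuS => ccccququSuSuS => ccccquququSuS => ccccququququS => ccccququququq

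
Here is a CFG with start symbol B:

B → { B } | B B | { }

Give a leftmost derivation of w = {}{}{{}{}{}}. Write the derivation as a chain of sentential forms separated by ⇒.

B ⇒ BB ⇒ BBB ⇒ {}BB ⇒ {}{}B ⇒ {}{}{B} ⇒ {}{}{BB} ⇒ {}{}{BBB} ⇒ {}{}{{}BB} ⇒ {}{}{{}{}B} ⇒ {}{}{{}{}{}}

B ⇒ BB   [B → B B]
BB ⇒ BBB   [B → B B]
BBB ⇒ {}BB   [B → { }]
{}BB ⇒ {}{}B   [B → { }]
{}{}B ⇒ {}{}{B}   [B → { B }]
{}{}{B} ⇒ {}{}{BB}   [B → B B]
{}{}{BB} ⇒ {}{}{BBB}   [B → B B]
{}{}{BBB} ⇒ {}{}{{}BB}   [B → { }]
{}{}{{}BB} ⇒ {}{}{{}{}B}   [B → { }]
{}{}{{}{}B} ⇒ {}{}{{}{}{}}   [B → { }]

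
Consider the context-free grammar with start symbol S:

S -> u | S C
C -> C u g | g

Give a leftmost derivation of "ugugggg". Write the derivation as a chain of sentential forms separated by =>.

S => SC => SCC => SCCC => SCCCC => uCCCC => uCugCCC => ugugCCC => uguggCC => ugugggC => ugugggg

S => SC   [S -> S C]
SC => SCC   [S -> S C]
SCC => SCCC   [S -> S C]
SCCC => SCCCC   [S -> S C]
SCCCC => uCCCC   [S -> u]
uCCCC => uCugCCC   [C -> C u g]
uCugCCC => ugugCCC   [C -> g]
ugugCCC => uguggCC   [C -> g]
uguggCC => ugugggC   [C -> g]
ugugggC => ugugggg   [C -> g]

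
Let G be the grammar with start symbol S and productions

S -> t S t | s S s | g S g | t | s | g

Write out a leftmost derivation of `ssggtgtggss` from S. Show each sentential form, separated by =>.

S => sSs => ssSss => ssgSgss => ssggSggss => ssggtStggss => ssggtgtggss

S => sSs   [S -> s S s]
sSs => ssSss   [S -> s S s]
ssSss => ssgSgss   [S -> g S g]
ssgSgss => ssggSggss   [S -> g S g]
ssggSggss => ssggtStggss   [S -> t S t]
ssggtStggss => ssggtgtggss   [S -> g]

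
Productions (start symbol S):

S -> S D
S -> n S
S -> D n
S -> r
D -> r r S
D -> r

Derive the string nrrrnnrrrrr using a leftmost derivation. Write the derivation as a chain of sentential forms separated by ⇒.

S⇒SD⇒nSD⇒nSDD⇒nSDDD⇒nDnDDD⇒nrrSnDDD⇒nrrDnnDDD⇒nrrrnnDDD⇒nrrrnnrrSDD⇒nrrrnnrrrDD⇒nrrrnnrrrrD⇒nrrrnnrrrrr

S ⇒ SD   [S -> S D]
SD ⇒ nSD   [S -> n S]
nSD ⇒ nSDD   [S -> S D]
nSDD ⇒ nSDDD   [S -> S D]
nSDDD ⇒ nDnDDD   [S -> D n]
nDnDDD ⇒ nrrSnDDD   [D -> r r S]
nrrSnDDD ⇒ nrrDnnDDD   [S -> D n]
nrrDnnDDD ⇒ nrrrnnDDD   [D -> r]
nrrrnnDDD ⇒ nrrrnnrrSDD   [D -> r r S]
nrrrnnrrSDD ⇒ nrrrnnrrrDD   [S -> r]
nrrrnnrrrDD ⇒ nrrrnnrrrrD   [D -> r]
nrrrnnrrrrD ⇒ nrrrnnrrrrr   [D -> r]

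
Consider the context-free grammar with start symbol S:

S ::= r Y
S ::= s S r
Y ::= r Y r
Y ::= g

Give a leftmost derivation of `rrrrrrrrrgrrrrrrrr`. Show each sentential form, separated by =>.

S => rY => rrYr => rrrYrr => rrrrYrrr => rrrrrYrrrr => rrrrrrYrrrrr => rrrrrrrYrrrrrr => rrrrrrrrYrrrrrrr => rrrrrrrrrYrrrrrrrr => rrrrrrrrrgrrrrrrrr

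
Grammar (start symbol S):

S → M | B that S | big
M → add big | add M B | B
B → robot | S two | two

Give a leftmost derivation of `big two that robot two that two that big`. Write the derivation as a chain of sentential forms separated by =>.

S => B that S => S two that S => big two that S => big two that B that S => big two that S two that S => big two that M two that S => big two that B two that S => big two that robot two that S => big two that robot two that B that S => big two that robot two that two that S => big two that robot two that two that big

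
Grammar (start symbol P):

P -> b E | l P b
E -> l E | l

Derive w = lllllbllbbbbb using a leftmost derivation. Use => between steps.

P => lPb   [P -> l P b]
lPb => llPbb   [P -> l P b]
llPbb => lllPbbb   [P -> l P b]
lllPbbb => llllPbbbb   [P -> l P b]
llllPbbbb => lllllPbbbbb   [P -> l P b]
lllllPbbbbb => lllllbEbbbbb   [P -> b E]
lllllbEbbbbb => lllllblEbbbbb   [E -> l E]
lllllblEbbbbb => lllllbllbbbbb   [E -> l]

P => lPb => llPbb => lllPbbb => llllPbbbb => lllllPbbbbb => lllllbEbbbbb => lllllblEbbbbb => lllllbllbbbbb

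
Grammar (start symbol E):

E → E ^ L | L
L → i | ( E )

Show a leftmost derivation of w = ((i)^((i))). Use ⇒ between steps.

E ⇒ L ⇒ (E) ⇒ (E^L) ⇒ (L^L) ⇒ ((E)^L) ⇒ ((L)^L) ⇒ ((i)^L) ⇒ ((i)^(E)) ⇒ ((i)^(L)) ⇒ ((i)^((E))) ⇒ ((i)^((L))) ⇒ ((i)^((i)))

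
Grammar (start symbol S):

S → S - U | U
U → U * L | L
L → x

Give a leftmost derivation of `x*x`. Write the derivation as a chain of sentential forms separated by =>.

S=>U=>U*L=>L*L=>x*L=>x*x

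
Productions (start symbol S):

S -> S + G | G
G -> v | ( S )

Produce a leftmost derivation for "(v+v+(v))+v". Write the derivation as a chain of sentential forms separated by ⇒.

S ⇒ S+G ⇒ G+G ⇒ (S)+G ⇒ (S+G)+G ⇒ (S+G+G)+G ⇒ (G+G+G)+G ⇒ (v+G+G)+G ⇒ (v+v+G)+G ⇒ (v+v+(S))+G ⇒ (v+v+(G))+G ⇒ (v+v+(v))+G ⇒ (v+v+(v))+v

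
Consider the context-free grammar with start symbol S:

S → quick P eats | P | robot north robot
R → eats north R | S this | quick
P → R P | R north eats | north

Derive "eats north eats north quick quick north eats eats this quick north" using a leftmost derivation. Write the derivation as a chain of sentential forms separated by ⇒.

S ⇒ P   [S → P]
P ⇒ R P   [P → R P]
R P ⇒ eats north R P   [R → eats north R]
eats north R P ⇒ eats north eats north R P   [R → eats north R]
eats north eats north R P ⇒ eats north eats north S this P   [R → S this]
eats north eats north S this P ⇒ eats north eats north quick P eats this P   [S → quick P eats]
eats north eats north quick P eats this P ⇒ eats north eats north quick R north eats eats this P   [P → R north eats]
eats north eats north quick R north eats eats this P ⇒ eats north eats north quick quick north eats eats this P   [R → quick]
eats north eats north quick quick north eats eats this P ⇒ eats north eats north quick quick north eats eats this R P   [P → R P]
eats north eats north quick quick north eats eats this R P ⇒ eats north eats north quick quick north eats eats this quick P   [R → quick]
eats north eats north quick quick north eats eats this quick P ⇒ eats north eats north quick quick north eats eats this quick north   [P → north]

S ⇒ P ⇒ R P ⇒ eats north R P ⇒ eats north eats north R P ⇒ eats north eats north S this P ⇒ eats north eats north quick P eats this P ⇒ eats north eats north quick R north eats eats this P ⇒ eats north eats north quick quick north eats eats this P ⇒ eats north eats north quick quick north eats eats this R P ⇒ eats north eats north quick quick north eats eats this quick P ⇒ eats north eats north quick quick north eats eats this quick north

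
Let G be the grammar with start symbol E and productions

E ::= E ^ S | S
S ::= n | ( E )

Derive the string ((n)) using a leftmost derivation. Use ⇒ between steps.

E ⇒ S   [E ::= S]
S ⇒ (E)   [S ::= ( E )]
(E) ⇒ (S)   [E ::= S]
(S) ⇒ ((E))   [S ::= ( E )]
((E)) ⇒ ((S))   [E ::= S]
((S)) ⇒ ((n))   [S ::= n]

E⇒S⇒(E)⇒(S)⇒((E))⇒((S))⇒((n))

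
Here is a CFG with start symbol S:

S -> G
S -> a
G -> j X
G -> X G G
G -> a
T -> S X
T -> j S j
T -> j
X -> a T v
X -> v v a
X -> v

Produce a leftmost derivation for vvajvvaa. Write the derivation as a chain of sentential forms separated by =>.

S => G => XGG => vGG => vXGGG => vvGGG => vvaGG => vvajXG => vvajvvaG => vvajvvaa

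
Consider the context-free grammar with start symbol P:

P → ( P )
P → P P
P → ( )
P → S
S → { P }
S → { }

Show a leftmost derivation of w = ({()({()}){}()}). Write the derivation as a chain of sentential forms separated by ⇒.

P ⇒ (P) ⇒ (S) ⇒ ({P}) ⇒ ({PP}) ⇒ ({PPP}) ⇒ ({()PP}) ⇒ ({()PPP}) ⇒ ({()(P)PP}) ⇒ ({()(S)PP}) ⇒ ({()({P})PP}) ⇒ ({()({()})PP}) ⇒ ({()({()})SP}) ⇒ ({()({()}){}P}) ⇒ ({()({()}){}()})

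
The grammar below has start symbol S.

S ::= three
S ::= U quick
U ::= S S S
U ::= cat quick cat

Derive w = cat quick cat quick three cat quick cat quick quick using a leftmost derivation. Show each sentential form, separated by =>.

S => U quick => S S S quick => U quick S S quick => cat quick cat quick S S quick => cat quick cat quick three S quick => cat quick cat quick three U quick quick => cat quick cat quick three cat quick cat quick quick

S => U quick   [S ::= U quick]
U quick => S S S quick   [U ::= S S S]
S S S quick => U quick S S quick   [S ::= U quick]
U quick S S quick => cat quick cat quick S S quick   [U ::= cat quick cat]
cat quick cat quick S S quick => cat quick cat quick three S quick   [S ::= three]
cat quick cat quick three S quick => cat quick cat quick three U quick quick   [S ::= U quick]
cat quick cat quick three U quick quick => cat quick cat quick three cat quick cat quick quick   [U ::= cat quick cat]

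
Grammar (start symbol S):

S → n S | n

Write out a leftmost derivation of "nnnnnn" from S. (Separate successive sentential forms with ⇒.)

S ⇒ nS   [S → n S]
nS ⇒ nnS   [S → n S]
nnS ⇒ nnnS   [S → n S]
nnnS ⇒ nnnnS   [S → n S]
nnnnS ⇒ nnnnnS   [S → n S]
nnnnnS ⇒ nnnnnn   [S → n]

S⇒nS⇒nnS⇒nnnS⇒nnnnS⇒nnnnnS⇒nnnnnn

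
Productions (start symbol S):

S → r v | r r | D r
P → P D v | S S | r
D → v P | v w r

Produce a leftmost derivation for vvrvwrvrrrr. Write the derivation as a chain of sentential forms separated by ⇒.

S ⇒ Dr   [S → D r]
Dr ⇒ vPr   [D → v P]
vPr ⇒ vSSr   [P → S S]
vSSr ⇒ vDrSr   [S → D r]
vDrSr ⇒ vvPrSr   [D → v P]
vvPrSr ⇒ vvPDvrSr   [P → P D v]
vvPDvrSr ⇒ vvrDvrSr   [P → r]
vvrDvrSr ⇒ vvrvwrvrSr   [D → v w r]
vvrvwrvrSr ⇒ vvrvwrvrrrr   [S → r r]

S ⇒ Dr ⇒ vPr ⇒ vSSr ⇒ vDrSr ⇒ vvPrSr ⇒ vvPDvrSr ⇒ vvrDvrSr ⇒ vvrvwrvrSr ⇒ vvrvwrvrrrr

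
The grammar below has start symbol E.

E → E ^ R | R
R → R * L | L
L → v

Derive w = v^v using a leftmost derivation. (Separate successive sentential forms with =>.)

E => E^R => R^R => L^R => v^R => v^L => v^v

E => E^R   [E → E ^ R]
E^R => R^R   [E → R]
R^R => L^R   [R → L]
L^R => v^R   [L → v]
v^R => v^L   [R → L]
v^L => v^v   [L → v]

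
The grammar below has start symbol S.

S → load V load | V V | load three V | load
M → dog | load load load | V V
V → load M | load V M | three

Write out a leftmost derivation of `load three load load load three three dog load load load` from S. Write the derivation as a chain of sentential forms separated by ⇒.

S ⇒ load three V ⇒ load three load V M ⇒ load three load load V M M ⇒ load three load load load M M M ⇒ load three load load load V V M M ⇒ load three load load load three V M M ⇒ load three load load load three three M M ⇒ load three load load load three three dog M ⇒ load three load load load three three dog load load load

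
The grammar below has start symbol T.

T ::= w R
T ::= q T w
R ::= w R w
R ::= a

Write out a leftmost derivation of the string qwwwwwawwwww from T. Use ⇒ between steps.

T ⇒ qTw   [T ::= q T w]
qTw ⇒ qwRw   [T ::= w R]
qwRw ⇒ qwwRww   [R ::= w R w]
qwwRww ⇒ qwwwRwww   [R ::= w R w]
qwwwRwww ⇒ qwwwwRwwww   [R ::= w R w]
qwwwwRwwww ⇒ qwwwwwRwwwww   [R ::= w R w]
qwwwwwRwwwww ⇒ qwwwwwawwwww   [R ::= a]

T⇒qTw⇒qwRw⇒qwwRww⇒qwwwRwww⇒qwwwwRwwww⇒qwwwwwRwwwww⇒qwwwwwawwwww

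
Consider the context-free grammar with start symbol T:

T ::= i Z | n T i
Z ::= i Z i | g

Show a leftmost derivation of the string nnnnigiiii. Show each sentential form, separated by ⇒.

T⇒nTi⇒nnTii⇒nnnTiii⇒nnnnTiiii⇒nnnniZiiii⇒nnnnigiiii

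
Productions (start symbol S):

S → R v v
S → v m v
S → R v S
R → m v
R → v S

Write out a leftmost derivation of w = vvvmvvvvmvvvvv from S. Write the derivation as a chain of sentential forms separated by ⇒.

S ⇒ Rvv   [S → R v v]
Rvv ⇒ vSvv   [R → v S]
vSvv ⇒ vRvSvv   [S → R v S]
vRvSvv ⇒ vvSvSvv   [R → v S]
vvSvSvv ⇒ vvvmvvSvv   [S → v m v]
vvvmvvSvv ⇒ vvvmvvRvvvv   [S → R v v]
vvvmvvRvvvv ⇒ vvvmvvvSvvvv   [R → v S]
vvvmvvvSvvvv ⇒ vvvmvvvvmvvvvv   [S → v m v]

S ⇒ Rvv ⇒ vSvv ⇒ vRvSvv ⇒ vvSvSvv ⇒ vvvmvvSvv ⇒ vvvmvvRvvvv ⇒ vvvmvvvSvvvv ⇒ vvvmvvvvmvvvvv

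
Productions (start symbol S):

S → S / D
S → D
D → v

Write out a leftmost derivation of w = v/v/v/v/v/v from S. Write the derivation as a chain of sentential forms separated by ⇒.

S ⇒ S/D   [S → S / D]
S/D ⇒ S/D/D   [S → S / D]
S/D/D ⇒ S/D/D/D   [S → S / D]
S/D/D/D ⇒ S/D/D/D/D   [S → S / D]
S/D/D/D/D ⇒ S/D/D/D/D/D   [S → S / D]
S/D/D/D/D/D ⇒ D/D/D/D/D/D   [S → D]
D/D/D/D/D/D ⇒ v/D/D/D/D/D   [D → v]
v/D/D/D/D/D ⇒ v/v/D/D/D/D   [D → v]
v/v/D/D/D/D ⇒ v/v/v/D/D/D   [D → v]
v/v/v/D/D/D ⇒ v/v/v/v/D/D   [D → v]
v/v/v/v/D/D ⇒ v/v/v/v/v/D   [D → v]
v/v/v/v/v/D ⇒ v/v/v/v/v/v   [D → v]

S ⇒ S/D ⇒ S/D/D ⇒ S/D/D/D ⇒ S/D/D/D/D ⇒ S/D/D/D/D/D ⇒ D/D/D/D/D/D ⇒ v/D/D/D/D/D ⇒ v/v/D/D/D/D ⇒ v/v/v/D/D/D ⇒ v/v/v/v/D/D ⇒ v/v/v/v/v/D ⇒ v/v/v/v/v/v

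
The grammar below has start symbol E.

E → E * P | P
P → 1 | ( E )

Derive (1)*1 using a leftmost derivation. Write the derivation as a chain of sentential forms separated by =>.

E => E*P => P*P => (E)*P => (P)*P => (1)*P => (1)*1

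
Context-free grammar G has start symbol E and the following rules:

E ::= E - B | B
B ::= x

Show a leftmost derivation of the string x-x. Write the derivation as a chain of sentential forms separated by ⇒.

E ⇒ E-B ⇒ B-B ⇒ x-B ⇒ x-x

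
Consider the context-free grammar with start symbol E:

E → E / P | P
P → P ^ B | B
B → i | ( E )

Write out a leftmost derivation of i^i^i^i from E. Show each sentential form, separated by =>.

E=>P=>P^B=>P^B^B=>P^B^B^B=>B^B^B^B=>i^B^B^B=>i^i^B^B=>i^i^i^B=>i^i^i^i

E => P   [E → P]
P => P^B   [P → P ^ B]
P^B => P^B^B   [P → P ^ B]
P^B^B => P^B^B^B   [P → P ^ B]
P^B^B^B => B^B^B^B   [P → B]
B^B^B^B => i^B^B^B   [B → i]
i^B^B^B => i^i^B^B   [B → i]
i^i^B^B => i^i^i^B   [B → i]
i^i^i^B => i^i^i^i   [B → i]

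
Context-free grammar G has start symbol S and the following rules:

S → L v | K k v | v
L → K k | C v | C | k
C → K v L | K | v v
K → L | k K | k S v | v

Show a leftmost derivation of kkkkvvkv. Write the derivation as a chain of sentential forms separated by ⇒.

S⇒Kkv⇒kKkv⇒kkKkv⇒kkkSvkv⇒kkkLvvkv⇒kkkkvvkv

S ⇒ Kkv   [S → K k v]
Kkv ⇒ kKkv   [K → k K]
kKkv ⇒ kkKkv   [K → k K]
kkKkv ⇒ kkkSvkv   [K → k S v]
kkkSvkv ⇒ kkkLvvkv   [S → L v]
kkkLvvkv ⇒ kkkkvvkv   [L → k]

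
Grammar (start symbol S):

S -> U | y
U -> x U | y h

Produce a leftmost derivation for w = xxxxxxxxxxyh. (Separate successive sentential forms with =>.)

S => U => xU => xxU => xxxU => xxxxU => xxxxxU => xxxxxxU => xxxxxxxU => xxxxxxxxU => xxxxxxxxxU => xxxxxxxxxxU => xxxxxxxxxxyh

S => U   [S -> U]
U => xU   [U -> x U]
xU => xxU   [U -> x U]
xxU => xxxU   [U -> x U]
xxxU => xxxxU   [U -> x U]
xxxxU => xxxxxU   [U -> x U]
xxxxxU => xxxxxxU   [U -> x U]
xxxxxxU => xxxxxxxU   [U -> x U]
xxxxxxxU => xxxxxxxxU   [U -> x U]
xxxxxxxxU => xxxxxxxxxU   [U -> x U]
xxxxxxxxxU => xxxxxxxxxxU   [U -> x U]
xxxxxxxxxxU => xxxxxxxxxxyh   [U -> y h]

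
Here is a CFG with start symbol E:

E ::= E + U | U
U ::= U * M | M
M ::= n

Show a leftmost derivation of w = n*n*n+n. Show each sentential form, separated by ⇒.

E ⇒ E+U   [E ::= E + U]
E+U ⇒ U+U   [E ::= U]
U+U ⇒ U*M+U   [U ::= U * M]
U*M+U ⇒ U*M*M+U   [U ::= U * M]
U*M*M+U ⇒ M*M*M+U   [U ::= M]
M*M*M+U ⇒ n*M*M+U   [M ::= n]
n*M*M+U ⇒ n*n*M+U   [M ::= n]
n*n*M+U ⇒ n*n*n+U   [M ::= n]
n*n*n+U ⇒ n*n*n+M   [U ::= M]
n*n*n+M ⇒ n*n*n+n   [M ::= n]

E⇒E+U⇒U+U⇒U*M+U⇒U*M*M+U⇒M*M*M+U⇒n*M*M+U⇒n*n*M+U⇒n*n*n+U⇒n*n*n+M⇒n*n*n+n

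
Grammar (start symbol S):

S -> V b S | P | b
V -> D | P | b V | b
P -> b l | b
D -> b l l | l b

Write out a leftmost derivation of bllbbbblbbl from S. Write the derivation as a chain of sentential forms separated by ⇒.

S ⇒ VbS ⇒ DbS ⇒ bllbS ⇒ bllbVbS ⇒ bllbbbS ⇒ bllbbbVbS ⇒ bllbbbPbS ⇒ bllbbbblbS ⇒ bllbbbblbP ⇒ bllbbbblbbl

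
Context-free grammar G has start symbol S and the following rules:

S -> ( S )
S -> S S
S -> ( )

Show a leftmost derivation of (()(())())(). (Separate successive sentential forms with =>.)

S => SS => (S)S => (SS)S => (SSS)S => (()SS)S => (()(S)S)S => (()(())S)S => (()(())())S => (()(())())()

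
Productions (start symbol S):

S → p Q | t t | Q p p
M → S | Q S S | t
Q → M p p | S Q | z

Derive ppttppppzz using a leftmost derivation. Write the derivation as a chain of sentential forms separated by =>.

S=>pQ=>pSQ=>ppQQ=>ppSQQ=>ppQppQQ=>ppMppppQQ=>ppSppppQQ=>ppttppppQQ=>ppttppppzQ=>ppttppppzz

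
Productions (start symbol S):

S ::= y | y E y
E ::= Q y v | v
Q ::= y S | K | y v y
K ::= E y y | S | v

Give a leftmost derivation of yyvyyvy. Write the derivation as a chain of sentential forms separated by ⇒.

S ⇒ yEy   [S ::= y E y]
yEy ⇒ yQyvy   [E ::= Q y v]
yQyvy ⇒ yKyvy   [Q ::= K]
yKyvy ⇒ ySyvy   [K ::= S]
ySyvy ⇒ yyEyyvy   [S ::= y E y]
yyEyyvy ⇒ yyvyyvy   [E ::= v]

S ⇒ yEy ⇒ yQyvy ⇒ yKyvy ⇒ ySyvy ⇒ yyEyyvy ⇒ yyvyyvy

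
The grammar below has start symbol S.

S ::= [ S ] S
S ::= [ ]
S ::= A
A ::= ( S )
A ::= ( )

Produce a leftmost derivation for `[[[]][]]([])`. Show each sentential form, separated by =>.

S=>[S]S=>[[S]S]S=>[[[]]S]S=>[[[]][]]S=>[[[]][]]A=>[[[]][]](S)=>[[[]][]]([])

S => [S]S   [S ::= [ S ] S]
[S]S => [[S]S]S   [S ::= [ S ] S]
[[S]S]S => [[[]]S]S   [S ::= [ ]]
[[[]]S]S => [[[]][]]S   [S ::= [ ]]
[[[]][]]S => [[[]][]]A   [S ::= A]
[[[]][]]A => [[[]][]](S)   [A ::= ( S )]
[[[]][]](S) => [[[]][]]([])   [S ::= [ ]]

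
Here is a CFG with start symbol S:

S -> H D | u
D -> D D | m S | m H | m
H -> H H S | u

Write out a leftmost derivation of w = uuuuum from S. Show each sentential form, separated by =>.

S => HD   [S -> H D]
HD => HHSD   [H -> H H S]
HHSD => HHSHSD   [H -> H H S]
HHSHSD => uHSHSD   [H -> u]
uHSHSD => uuSHSD   [H -> u]
uuSHSD => uuuHSD   [S -> u]
uuuHSD => uuuuSD   [H -> u]
uuuuSD => uuuuuD   [S -> u]
uuuuuD => uuuuum   [D -> m]

S => HD => HHSD => HHSHSD => uHSHSD => uuSHSD => uuuHSD => uuuuSD => uuuuuD => uuuuum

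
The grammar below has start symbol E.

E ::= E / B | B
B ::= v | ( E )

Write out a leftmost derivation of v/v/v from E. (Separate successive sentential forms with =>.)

E => E/B   [E ::= E / B]
E/B => E/B/B   [E ::= E / B]
E/B/B => B/B/B   [E ::= B]
B/B/B => v/B/B   [B ::= v]
v/B/B => v/v/B   [B ::= v]
v/v/B => v/v/v   [B ::= v]

E => E/B => E/B/B => B/B/B => v/B/B => v/v/B => v/v/v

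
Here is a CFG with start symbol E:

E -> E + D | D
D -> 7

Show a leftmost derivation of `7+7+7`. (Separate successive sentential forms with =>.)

E => E+D   [E -> E + D]
E+D => E+D+D   [E -> E + D]
E+D+D => D+D+D   [E -> D]
D+D+D => 7+D+D   [D -> 7]
7+D+D => 7+7+D   [D -> 7]
7+7+D => 7+7+7   [D -> 7]

E => E+D => E+D+D => D+D+D => 7+D+D => 7+7+D => 7+7+7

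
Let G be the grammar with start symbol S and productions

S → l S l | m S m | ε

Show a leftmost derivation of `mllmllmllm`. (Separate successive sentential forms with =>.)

S => mSm => mlSlm => mllSllm => mllmSmllm => mllmlSlmllm => mllmllmllm

S => mSm   [S → m S m]
mSm => mlSlm   [S → l S l]
mlSlm => mllSllm   [S → l S l]
mllSllm => mllmSmllm   [S → m S m]
mllmSmllm => mllmlSlmllm   [S → l S l]
mllmlSlmllm => mllmllmllm   [S → ε]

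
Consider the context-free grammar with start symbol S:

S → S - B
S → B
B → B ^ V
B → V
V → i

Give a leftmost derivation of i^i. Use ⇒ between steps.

S ⇒ B   [S → B]
B ⇒ B^V   [B → B ^ V]
B^V ⇒ V^V   [B → V]
V^V ⇒ i^V   [V → i]
i^V ⇒ i^i   [V → i]

S ⇒ B ⇒ B^V ⇒ V^V ⇒ i^V ⇒ i^i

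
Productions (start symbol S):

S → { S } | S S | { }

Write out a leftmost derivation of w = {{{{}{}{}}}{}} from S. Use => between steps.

S => {S} => {SS} => {{S}S} => {{{S}}S} => {{{SS}}S} => {{{{}S}}S} => {{{{}SS}}S} => {{{{}{}S}}S} => {{{{}{}{}}}S} => {{{{}{}{}}}{}}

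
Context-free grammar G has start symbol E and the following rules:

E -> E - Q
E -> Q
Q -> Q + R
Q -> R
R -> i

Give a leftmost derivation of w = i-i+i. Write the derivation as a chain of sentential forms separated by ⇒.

E ⇒ E-Q   [E -> E - Q]
E-Q ⇒ Q-Q   [E -> Q]
Q-Q ⇒ R-Q   [Q -> R]
R-Q ⇒ i-Q   [R -> i]
i-Q ⇒ i-Q+R   [Q -> Q + R]
i-Q+R ⇒ i-R+R   [Q -> R]
i-R+R ⇒ i-i+R   [R -> i]
i-i+R ⇒ i-i+i   [R -> i]

E ⇒ E-Q ⇒ Q-Q ⇒ R-Q ⇒ i-Q ⇒ i-Q+R ⇒ i-R+R ⇒ i-i+R ⇒ i-i+i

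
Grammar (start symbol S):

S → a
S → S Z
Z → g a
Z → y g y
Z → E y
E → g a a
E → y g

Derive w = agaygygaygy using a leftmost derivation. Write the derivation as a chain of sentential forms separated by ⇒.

S ⇒ SZ   [S → S Z]
SZ ⇒ SZZ   [S → S Z]
SZZ ⇒ SZZZ   [S → S Z]
SZZZ ⇒ SZZZZ   [S → S Z]
SZZZZ ⇒ aZZZZ   [S → a]
aZZZZ ⇒ agaZZZ   [Z → g a]
agaZZZ ⇒ agaygyZZ   [Z → y g y]
agaygyZZ ⇒ agaygygaZ   [Z → g a]
agaygygaZ ⇒ agaygygaygy   [Z → y g y]

S ⇒ SZ ⇒ SZZ ⇒ SZZZ ⇒ SZZZZ ⇒ aZZZZ ⇒ agaZZZ ⇒ agaygyZZ ⇒ agaygygaZ ⇒ agaygygaygy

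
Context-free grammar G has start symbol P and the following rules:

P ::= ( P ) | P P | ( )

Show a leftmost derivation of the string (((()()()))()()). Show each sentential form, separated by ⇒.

P ⇒ (P) ⇒ (PP) ⇒ (PPP) ⇒ ((P)PP) ⇒ (((P))PP) ⇒ (((PP))PP) ⇒ (((PPP))PP) ⇒ (((()PP))PP) ⇒ (((()()P))PP) ⇒ (((()()()))PP) ⇒ (((()()()))()P) ⇒ (((()()()))()())

P ⇒ (P)   [P ::= ( P )]
(P) ⇒ (PP)   [P ::= P P]
(PP) ⇒ (PPP)   [P ::= P P]
(PPP) ⇒ ((P)PP)   [P ::= ( P )]
((P)PP) ⇒ (((P))PP)   [P ::= ( P )]
(((P))PP) ⇒ (((PP))PP)   [P ::= P P]
(((PP))PP) ⇒ (((PPP))PP)   [P ::= P P]
(((PPP))PP) ⇒ (((()PP))PP)   [P ::= ( )]
(((()PP))PP) ⇒ (((()()P))PP)   [P ::= ( )]
(((()()P))PP) ⇒ (((()()()))PP)   [P ::= ( )]
(((()()()))PP) ⇒ (((()()()))()P)   [P ::= ( )]
(((()()()))()P) ⇒ (((()()()))()())   [P ::= ( )]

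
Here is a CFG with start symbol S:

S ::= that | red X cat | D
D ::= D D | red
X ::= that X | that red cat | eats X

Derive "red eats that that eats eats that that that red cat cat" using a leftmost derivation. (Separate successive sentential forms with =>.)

S => red X cat   [S ::= red X cat]
red X cat => red eats X cat   [X ::= eats X]
red eats X cat => red eats that X cat   [X ::= that X]
red eats that X cat => red eats that that X cat   [X ::= that X]
red eats that that X cat => red eats that that eats X cat   [X ::= eats X]
red eats that that eats X cat => red eats that that eats eats X cat   [X ::= eats X]
red eats that that eats eats X cat => red eats that that eats eats that X cat   [X ::= that X]
red eats that that eats eats that X cat => red eats that that eats eats that that X cat   [X ::= that X]
red eats that that eats eats that that X cat => red eats that that eats eats that that that red cat cat   [X ::= that red cat]

S => red X cat => red eats X cat => red eats that X cat => red eats that that X cat => red eats that that eats X cat => red eats that that eats eats X cat => red eats that that eats eats that X cat => red eats that that eats eats that that X cat => red eats that that eats eats that that that red cat cat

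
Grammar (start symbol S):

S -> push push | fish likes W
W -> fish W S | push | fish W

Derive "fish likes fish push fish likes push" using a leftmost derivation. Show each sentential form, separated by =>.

S => fish likes W   [S -> fish likes W]
fish likes W => fish likes fish W S   [W -> fish W S]
fish likes fish W S => fish likes fish push S   [W -> push]
fish likes fish push S => fish likes fish push fish likes W   [S -> fish likes W]
fish likes fish push fish likes W => fish likes fish push fish likes push   [W -> push]

S => fish likes W => fish likes fish W S => fish likes fish push S => fish likes fish push fish likes W => fish likes fish push fish likes push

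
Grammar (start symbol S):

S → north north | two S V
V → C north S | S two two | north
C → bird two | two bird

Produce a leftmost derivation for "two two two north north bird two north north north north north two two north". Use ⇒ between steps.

S ⇒ two S V   [S → two S V]
two S V ⇒ two two S V V   [S → two S V]
two two S V V ⇒ two two two S V V V   [S → two S V]
two two two S V V V ⇒ two two two north north V V V   [S → north north]
two two two north north V V V ⇒ two two two north north C north S V V   [V → C north S]
two two two north north C north S V V ⇒ two two two north north bird two north S V V   [C → bird two]
two two two north north bird two north S V V ⇒ two two two north north bird two north north north V V   [S → north north]
two two two north north bird two north north north V V ⇒ two two two north north bird two north north north S two two V   [V → S two two]
two two two north north bird two north north north S two two V ⇒ two two two north north bird two north north north north north two two V   [S → north north]
two two two north north bird two north north north north north two two V ⇒ two two two north north bird two north north north north north two two north   [V → north]

S ⇒ two S V ⇒ two two S V V ⇒ two two two S V V V ⇒ two two two north north V V V ⇒ two two two north north C north S V V ⇒ two two two north north bird two north S V V ⇒ two two two north north bird two north north north V V ⇒ two two two north north bird two north north north S two two V ⇒ two two two north north bird two north north north north north two two V ⇒ two two two north north bird two north north north north north two two north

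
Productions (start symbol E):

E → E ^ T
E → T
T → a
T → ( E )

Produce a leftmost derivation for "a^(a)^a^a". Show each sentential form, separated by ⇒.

E ⇒ E^T   [E → E ^ T]
E^T ⇒ E^T^T   [E → E ^ T]
E^T^T ⇒ E^T^T^T   [E → E ^ T]
E^T^T^T ⇒ T^T^T^T   [E → T]
T^T^T^T ⇒ a^T^T^T   [T → a]
a^T^T^T ⇒ a^(E)^T^T   [T → ( E )]
a^(E)^T^T ⇒ a^(T)^T^T   [E → T]
a^(T)^T^T ⇒ a^(a)^T^T   [T → a]
a^(a)^T^T ⇒ a^(a)^a^T   [T → a]
a^(a)^a^T ⇒ a^(a)^a^a   [T → a]

E⇒E^T⇒E^T^T⇒E^T^T^T⇒T^T^T^T⇒a^T^T^T⇒a^(E)^T^T⇒a^(T)^T^T⇒a^(a)^T^T⇒a^(a)^a^T⇒a^(a)^a^a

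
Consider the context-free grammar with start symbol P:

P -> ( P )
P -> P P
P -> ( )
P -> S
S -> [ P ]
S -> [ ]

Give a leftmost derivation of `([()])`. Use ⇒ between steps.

P⇒(P)⇒(S)⇒([P])⇒([()])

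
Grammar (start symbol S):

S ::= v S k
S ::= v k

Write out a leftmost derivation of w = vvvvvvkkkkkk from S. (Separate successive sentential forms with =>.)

S => vSk   [S ::= v S k]
vSk => vvSkk   [S ::= v S k]
vvSkk => vvvSkkk   [S ::= v S k]
vvvSkkk => vvvvSkkkk   [S ::= v S k]
vvvvSkkkk => vvvvvSkkkkk   [S ::= v S k]
vvvvvSkkkkk => vvvvvvkkkkkk   [S ::= v k]

S => vSk => vvSkk => vvvSkkk => vvvvSkkkk => vvvvvSkkkkk => vvvvvvkkkkkk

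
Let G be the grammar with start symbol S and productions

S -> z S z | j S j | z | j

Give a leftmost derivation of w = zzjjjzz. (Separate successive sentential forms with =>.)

S => zSz   [S -> z S z]
zSz => zzSzz   [S -> z S z]
zzSzz => zzjSjzz   [S -> j S j]
zzjSjzz => zzjjjzz   [S -> j]

S=>zSz=>zzSzz=>zzjSjzz=>zzjjjzz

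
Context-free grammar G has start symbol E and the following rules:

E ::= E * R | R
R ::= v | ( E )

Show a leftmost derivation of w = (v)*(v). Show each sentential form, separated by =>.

E => E*R   [E ::= E * R]
E*R => R*R   [E ::= R]
R*R => (E)*R   [R ::= ( E )]
(E)*R => (R)*R   [E ::= R]
(R)*R => (v)*R   [R ::= v]
(v)*R => (v)*(E)   [R ::= ( E )]
(v)*(E) => (v)*(R)   [E ::= R]
(v)*(R) => (v)*(v)   [R ::= v]

E => E*R => R*R => (E)*R => (R)*R => (v)*R => (v)*(E) => (v)*(R) => (v)*(v)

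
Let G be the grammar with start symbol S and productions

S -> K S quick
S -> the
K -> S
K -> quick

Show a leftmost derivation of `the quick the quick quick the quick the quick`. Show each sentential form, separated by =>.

S => K S quick   [S -> K S quick]
K S quick => S S quick   [K -> S]
S S quick => K S quick S quick   [S -> K S quick]
K S quick S quick => S S quick S quick   [K -> S]
S S quick S quick => K S quick S quick S quick   [S -> K S quick]
K S quick S quick S quick => S S quick S quick S quick   [K -> S]
S S quick S quick S quick => the S quick S quick S quick   [S -> the]
the S quick S quick S quick => the K S quick quick S quick S quick   [S -> K S quick]
the K S quick quick S quick S quick => the quick S quick quick S quick S quick   [K -> quick]
the quick S quick quick S quick S quick => the quick the quick quick S quick S quick   [S -> the]
the quick the quick quick S quick S quick => the quick the quick quick the quick S quick   [S -> the]
the quick the quick quick the quick S quick => the quick the quick quick the quick the quick   [S -> the]

S => K S quick => S S quick => K S quick S quick => S S quick S quick => K S quick S quick S quick => S S quick S quick S quick => the S quick S quick S quick => the K S quick quick S quick S quick => the quick S quick quick S quick S quick => the quick the quick quick S quick S quick => the quick the quick quick the quick S quick => the quick the quick quick the quick the quick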